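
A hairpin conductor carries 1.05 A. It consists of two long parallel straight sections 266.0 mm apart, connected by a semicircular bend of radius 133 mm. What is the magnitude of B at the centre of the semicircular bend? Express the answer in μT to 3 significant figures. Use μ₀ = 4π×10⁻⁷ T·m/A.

B ≈ 4.06 μT

The semicircular arc contributes B_arc = μ₀I·π/(4πR) = μ₀I/(4R) = 2.48×10⁻⁶ T.
Each semi-infinite lead is at perpendicular distance R = 0.133 m from the centre, with the perpendicular foot at its near end, so it contributes μ₀I/(4πR); both point the same way, together 1.58×10⁻⁶ T.
Arc and leads all point the same direction: B = 2.48×10⁻⁶ + 1.58×10⁻⁶ = 4.06×10⁻⁶ T.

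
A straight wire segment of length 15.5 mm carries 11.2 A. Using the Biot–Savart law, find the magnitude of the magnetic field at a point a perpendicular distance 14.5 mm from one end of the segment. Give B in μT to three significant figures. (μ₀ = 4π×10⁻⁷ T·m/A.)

For a finite straight segment, B = (μ₀I/4πd)(sinθ₁ + sinθ₂), where θ₁, θ₂ are the angles from the perpendicular to each end.
The perpendicular foot is at one end, so the two end-offsets along the wire are 0 and L = 0.0155 m.
sinθ₁ = 0/√(0²+0.0145²) = 0.0000; sinθ₂ = 0.0155/√(0.0155²+0.0145²) = 0.7303.
B = (4π×10⁻⁷ × 11.2) / (4π × 0.0145) × (0.0000 + 0.7303) = 5.64×10⁻⁵ T.

B ≈ 56.4 μT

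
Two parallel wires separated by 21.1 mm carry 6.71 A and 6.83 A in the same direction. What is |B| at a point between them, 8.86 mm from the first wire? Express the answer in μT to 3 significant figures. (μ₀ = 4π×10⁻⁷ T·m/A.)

B ≈ 39.9 μT

Each long wire gives B = μ₀I/(2πd). Distances are d₁ = 0.00886 m and d₂ = 0.01224 m.
B₁ = 1.51×10⁻⁴ T, B₂ = 1.12×10⁻⁴ T.
Between parallel currents the two contributions point in opposite directions, so they subtract. B = |B₁ − B₂| = |1.51×10⁻⁴ − 1.12×10⁻⁴| = 3.99×10⁻⁵ T.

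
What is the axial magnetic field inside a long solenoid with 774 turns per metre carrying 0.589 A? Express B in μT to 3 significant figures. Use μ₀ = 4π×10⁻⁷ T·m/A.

B ≈ 573 μT

Inside a long solenoid, B = μ₀nI with n = 774 turns/m.
B = 4π×10⁻⁷ × 774 × 0.589 = 5.73×10⁻⁴ T.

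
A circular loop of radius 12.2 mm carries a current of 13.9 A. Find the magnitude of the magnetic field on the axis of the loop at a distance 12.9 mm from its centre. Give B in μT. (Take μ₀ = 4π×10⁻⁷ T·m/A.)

B ≈ 232 μT

On the axis of a circular loop, B = μ₀IR² / [2(R²+z²)^(3/2)].
R² + z² = (0.0122)² + (0.0129)² = 0.0003152 m², and (R²+z²)^(3/2) = 5.60×10⁻⁶ m³.
B = (4π×10⁻⁷ × 13.9 × 0.0001488) / (2 × 5.60×10⁻⁶) = 2.32×10⁻⁴ T.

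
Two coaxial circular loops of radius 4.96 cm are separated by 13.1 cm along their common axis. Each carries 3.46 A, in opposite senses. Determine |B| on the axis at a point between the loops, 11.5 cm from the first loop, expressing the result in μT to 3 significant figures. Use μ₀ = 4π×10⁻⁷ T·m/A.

Each loop contributes B = μ₀IR²/[2(R²+z²)^(3/2)] on the axis, with z measured from that loop.
Loop 1 (z = 0.115 m): B₁ = 2.72×10⁻⁶ T. Loop 2 (z = 0.016 m): B₂ = 3.78×10⁻⁵ T.
The fields oppose: B = |B₁ − B₂| = 3.51×10⁻⁵ T.

B ≈ 35.1 μT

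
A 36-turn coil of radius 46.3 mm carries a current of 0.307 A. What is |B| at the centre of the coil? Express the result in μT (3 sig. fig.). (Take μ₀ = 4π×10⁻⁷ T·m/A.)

For an N-turn flat coil, B = Nμ₀I/(2R) with R = 0.0463 m.
B = 36 × 4.17×10⁻⁶ T = 1.50×10⁻⁴ T.

B ≈ 150 μT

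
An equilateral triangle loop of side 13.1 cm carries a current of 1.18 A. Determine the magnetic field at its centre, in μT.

B ≈ 16.2 μT

Each side is a finite straight segment at perpendicular distance d = a/(2 tan(π/3)) = 0.03782 m from the centre, with end-angles ±π/3.
One side contributes B₁ = (μ₀I/4πd)·2 sin(π/3) = 5.40×10⁻⁶ T.
All 3 sides add in the same direction: B = 3 × 5.40×10⁻⁶ = 1.62×10⁻⁵ T.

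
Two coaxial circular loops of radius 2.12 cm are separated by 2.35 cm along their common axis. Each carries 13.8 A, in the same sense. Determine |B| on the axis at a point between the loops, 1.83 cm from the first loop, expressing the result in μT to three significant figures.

B ≈ 552 μT

Each loop contributes B = μ₀IR²/[2(R²+z²)^(3/2)] on the axis, with z measured from that loop.
Loop 1 (z = 0.0183 m): B₁ = 1.77×10⁻⁴ T. Loop 2 (z = 0.0052 m): B₂ = 3.75×10⁻⁴ T.
The fields add: B = B₁ + B₂ = 5.52×10⁻⁴ T.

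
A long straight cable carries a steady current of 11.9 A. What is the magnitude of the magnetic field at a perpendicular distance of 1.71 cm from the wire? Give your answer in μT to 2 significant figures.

For an infinitely long straight wire, B = μ₀I/(2πd).
B = (4π×10⁻⁷ × 11.9) / (2π × 0.0171) = 1.39×10⁻⁴ T.

B ≈ 140 μT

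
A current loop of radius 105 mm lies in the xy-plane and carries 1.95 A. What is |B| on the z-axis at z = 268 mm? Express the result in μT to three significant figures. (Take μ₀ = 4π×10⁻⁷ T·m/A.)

On the axis of a circular loop, B = μ₀IR² / [2(R²+z²)^(3/2)].
R² + z² = (0.105)² + (0.268)² = 0.08285 m², and (R²+z²)^(3/2) = 2.38×10⁻² m³.
B = (4π×10⁻⁷ × 1.95 × 0.01102) / (2 × 2.38×10⁻²) = 5.66×10⁻⁷ T.

B ≈ 0.566 μT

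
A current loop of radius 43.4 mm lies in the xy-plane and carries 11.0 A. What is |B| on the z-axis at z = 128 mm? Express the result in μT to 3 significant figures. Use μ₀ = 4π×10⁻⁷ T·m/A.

B ≈ 5.27 μT

On the axis of a circular loop, B = μ₀IR² / [2(R²+z²)^(3/2)].
R² + z² = (0.0434)² + (0.128)² = 0.01827 m², and (R²+z²)^(3/2) = 2.47×10⁻³ m³.
B = (4π×10⁻⁷ × 11.0 × 0.001884) / (2 × 2.47×10⁻³) = 5.27×10⁻⁶ T.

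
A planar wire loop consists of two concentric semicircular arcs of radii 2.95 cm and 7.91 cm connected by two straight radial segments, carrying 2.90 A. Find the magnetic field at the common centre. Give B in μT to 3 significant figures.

The radial connectors point toward the centre, so dl × r̂ = 0 and they contribute nothing.
Each semicircle gives μ₀I/(4R): inner arc 3.09×10⁻⁵ T, outer arc 1.15×10⁻⁵ T.
The two arcs carry current in opposite angular senses, so their fields oppose: B = |3.09×10⁻⁵ − 1.15×10⁻⁵| = 1.94×10⁻⁵ T.

B ≈ 19.4 μT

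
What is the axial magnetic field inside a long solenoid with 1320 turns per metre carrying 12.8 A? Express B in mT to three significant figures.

B ≈ 21.2 mT

Inside a long solenoid, B = μ₀nI with n = 1320 turns/m.
B = 4π×10⁻⁷ × 1320 × 12.8 = 2.12×10⁻² T.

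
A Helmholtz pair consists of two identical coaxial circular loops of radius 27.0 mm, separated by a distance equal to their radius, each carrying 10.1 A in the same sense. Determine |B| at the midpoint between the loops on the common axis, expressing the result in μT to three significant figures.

B ≈ 336 μT

Each loop contributes B = μ₀IR²/[2(R²+z²)^(3/2)] on the axis, with z measured from that loop.
Loop 1 (z = 0.0135 m): B₁ = 1.68×10⁻⁴ T. Loop 2 (z = 0.0135 m): B₂ = 1.68×10⁻⁴ T.
The fields add: B = B₁ + B₂ = 3.36×10⁻⁴ T.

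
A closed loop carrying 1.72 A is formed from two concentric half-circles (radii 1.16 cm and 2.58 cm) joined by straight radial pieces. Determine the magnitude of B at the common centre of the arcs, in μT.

The radial connectors point toward the centre, so dl × r̂ = 0 and they contribute nothing.
Each semicircle gives μ₀I/(4R): inner arc 4.66×10⁻⁵ T, outer arc 2.09×10⁻⁵ T.
The two arcs carry current in opposite angular senses, so their fields oppose: B = |4.66×10⁻⁵ − 2.09×10⁻⁵| = 2.56×10⁻⁵ T.

B ≈ 25.6 μT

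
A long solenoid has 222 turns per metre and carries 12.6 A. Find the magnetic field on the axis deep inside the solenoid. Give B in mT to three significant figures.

B ≈ 3.52 mT

Inside a long solenoid, B = μ₀nI with n = 222 turns/m.
B = 4π×10⁻⁷ × 222 × 12.6 = 3.52×10⁻³ T.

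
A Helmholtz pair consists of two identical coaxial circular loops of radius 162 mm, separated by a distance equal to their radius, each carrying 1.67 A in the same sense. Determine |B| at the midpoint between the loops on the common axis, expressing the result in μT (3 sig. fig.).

Each loop contributes B = μ₀IR²/[2(R²+z²)^(3/2)] on the axis, with z measured from that loop.
Loop 1 (z = 0.081 m): B₁ = 4.63×10⁻⁶ T. Loop 2 (z = 0.081 m): B₂ = 4.63×10⁻⁶ T.
The fields add: B = B₁ + B₂ = 9.27×10⁻⁶ T.

B ≈ 9.27 μT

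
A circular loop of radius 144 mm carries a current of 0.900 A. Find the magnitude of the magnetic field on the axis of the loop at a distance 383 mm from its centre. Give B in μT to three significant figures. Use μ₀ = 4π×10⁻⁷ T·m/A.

On the axis of a circular loop, B = μ₀IR² / [2(R²+z²)^(3/2)].
R² + z² = (0.144)² + (0.383)² = 0.1674 m², and (R²+z²)^(3/2) = 6.85×10⁻² m³.
B = (4π×10⁻⁷ × 0.900 × 0.02074) / (2 × 6.85×10⁻²) = 1.71×10⁻⁷ T.

B ≈ 0.171 μT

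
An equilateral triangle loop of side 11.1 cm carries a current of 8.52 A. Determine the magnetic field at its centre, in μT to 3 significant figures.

B ≈ 138 μT

Each side is a finite straight segment at perpendicular distance d = a/(2 tan(π/3)) = 0.03204 m from the centre, with end-angles ±π/3.
One side contributes B₁ = (μ₀I/4πd)·2 sin(π/3) = 4.61×10⁻⁵ T.
All 3 sides add in the same direction: B = 3 × 4.61×10⁻⁵ = 1.38×10⁻⁴ T.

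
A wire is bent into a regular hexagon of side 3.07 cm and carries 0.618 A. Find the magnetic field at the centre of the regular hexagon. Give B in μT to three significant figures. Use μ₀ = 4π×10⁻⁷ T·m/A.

Each side is a finite straight segment at perpendicular distance d = a/(2 tan(π/6)) = 0.02659 m from the centre, with end-angles ±π/6.
One side contributes B₁ = (μ₀I/4πd)·2 sin(π/6) = 2.32×10⁻⁶ T.
All 6 sides add in the same direction: B = 6 × 2.32×10⁻⁶ = 1.39×10⁻⁵ T.

B ≈ 13.9 μT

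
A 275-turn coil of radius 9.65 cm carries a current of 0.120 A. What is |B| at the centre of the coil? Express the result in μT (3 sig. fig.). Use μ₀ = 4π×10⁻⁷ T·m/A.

For an N-turn flat coil, B = Nμ₀I/(2R) with R = 0.0965 m.
B = 275 × 7.81×10⁻⁷ T = 2.15×10⁻⁴ T.

B ≈ 215 μT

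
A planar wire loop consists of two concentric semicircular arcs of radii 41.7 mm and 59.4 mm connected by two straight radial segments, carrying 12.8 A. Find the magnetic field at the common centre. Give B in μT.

The radial connectors point toward the centre, so dl × r̂ = 0 and they contribute nothing.
Each semicircle gives μ₀I/(4R): inner arc 9.64×10⁻⁵ T, outer arc 6.77×10⁻⁵ T.
The two arcs carry current in opposite angular senses, so their fields oppose: B = |9.64×10⁻⁵ − 6.77×10⁻⁵| = 2.87×10⁻⁵ T.

B ≈ 28.7 μT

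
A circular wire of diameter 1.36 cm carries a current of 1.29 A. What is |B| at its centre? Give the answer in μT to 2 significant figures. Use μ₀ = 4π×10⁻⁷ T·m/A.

B ≈ 120 μT

At the centre of a circular loop the Biot–Savart law gives B = μ₀I/(2R) (so R = 0.0068 m).
B = (4π×10⁻⁷ × 1.29) / (2 × 0.0068) = 1.19×10⁻⁴ T.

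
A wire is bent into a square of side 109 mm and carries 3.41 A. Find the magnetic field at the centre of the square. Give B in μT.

B ≈ 35.4 μT

Each side is a finite straight segment at perpendicular distance d = a/(2 tan(π/4)) = 0.0545 m from the centre, with end-angles ±π/4.
One side contributes B₁ = (μ₀I/4πd)·2 sin(π/4) = 8.85×10⁻⁶ T.
All 4 sides add in the same direction: B = 4 × 8.85×10⁻⁶ = 3.54×10⁻⁵ T.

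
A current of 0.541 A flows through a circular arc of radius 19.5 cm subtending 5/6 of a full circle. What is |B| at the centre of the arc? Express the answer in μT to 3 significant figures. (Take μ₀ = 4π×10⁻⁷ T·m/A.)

The Biot–Savart field of a circular arc at its centre is B = μ₀Iφ/(4πR), with φ = 5.236 rad.
B = (4π×10⁻⁷ × 0.541 × 5.236) / (4π × 0.195) = 1.45×10⁻⁶ T.

B ≈ 1.45 μT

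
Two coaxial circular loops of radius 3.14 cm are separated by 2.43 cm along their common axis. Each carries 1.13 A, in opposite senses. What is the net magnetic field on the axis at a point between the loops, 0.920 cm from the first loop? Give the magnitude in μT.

Each loop contributes B = μ₀IR²/[2(R²+z²)^(3/2)] on the axis, with z measured from that loop.
Loop 1 (z = 0.0092 m): B₁ = 2.00×10⁻⁵ T. Loop 2 (z = 0.0151 m): B₂ = 1.66×10⁻⁵ T.
The fields oppose: B = |B₁ − B₂| = 3.43×10⁻⁶ T.

B ≈ 3.43 μT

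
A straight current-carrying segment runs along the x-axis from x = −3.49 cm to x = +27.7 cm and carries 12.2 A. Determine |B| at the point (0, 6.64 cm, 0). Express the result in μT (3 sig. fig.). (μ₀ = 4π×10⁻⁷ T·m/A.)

B ≈ 26.4 μT

For a finite straight segment, B = (μ₀I/4πd)(sinθ₁ + sinθ₂), where θ₁, θ₂ are the angles from the perpendicular to each end.
The perpendicular distance is d = 0.0664 m; the end-offsets along the wire are a = 0.0349 m and b = 0.277 m.
sinθ₁ = 0.0349/√(0.0349²+0.0664²) = 0.4653; sinθ₂ = 0.277/√(0.277²+0.0664²) = 0.9725.
B = (4π×10⁻⁷ × 12.2) / (4π × 0.0664) × (0.4653 + 0.9725) = 2.64×10⁻⁵ T.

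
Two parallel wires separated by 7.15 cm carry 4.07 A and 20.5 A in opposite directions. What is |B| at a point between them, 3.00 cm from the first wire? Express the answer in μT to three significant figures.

B ≈ 126 μT

Each long wire gives B = μ₀I/(2πd). Distances are d₁ = 0.03 m and d₂ = 0.0415 m.
B₁ = 2.71×10⁻⁵ T, B₂ = 9.88×10⁻⁵ T.
Between antiparallel currents both contributions point the same way, so they add. B = B₁ + B₂ = 2.71×10⁻⁵ + 9.88×10⁻⁵ = 1.26×10⁻⁴ T.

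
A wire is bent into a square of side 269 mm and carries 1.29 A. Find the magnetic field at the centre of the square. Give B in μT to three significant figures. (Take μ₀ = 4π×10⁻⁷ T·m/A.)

Each side is a finite straight segment at perpendicular distance d = a/(2 tan(π/4)) = 0.1345 m from the centre, with end-angles ±π/4.
One side contributes B₁ = (μ₀I/4πd)·2 sin(π/4) = 1.36×10⁻⁶ T.
All 4 sides add in the same direction: B = 4 × 1.36×10⁻⁶ = 5.43×10⁻⁶ T.

B ≈ 5.43 μT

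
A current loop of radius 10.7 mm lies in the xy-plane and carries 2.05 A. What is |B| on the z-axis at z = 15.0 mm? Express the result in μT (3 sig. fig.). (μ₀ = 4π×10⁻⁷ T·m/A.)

B ≈ 23.6 μT

On the axis of a circular loop, B = μ₀IR² / [2(R²+z²)^(3/2)].
R² + z² = (0.0107)² + (0.015)² = 0.0003395 m², and (R²+z²)^(3/2) = 6.26×10⁻⁶ m³.
B = (4π×10⁻⁷ × 2.05 × 0.0001145) / (2 × 6.26×10⁻⁶) = 2.36×10⁻⁵ T.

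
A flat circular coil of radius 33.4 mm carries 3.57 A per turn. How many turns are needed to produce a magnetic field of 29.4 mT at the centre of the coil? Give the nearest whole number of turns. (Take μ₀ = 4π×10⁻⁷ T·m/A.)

For an N-turn coil, B = Nμ₀I/(2R). A single turn gives B₁ = 6.72×10⁻⁵ T with R = 0.0334 m.
N = B/B₁ = 2.94×10⁻² / 6.72×10⁻⁵ = 437.77.

N = 438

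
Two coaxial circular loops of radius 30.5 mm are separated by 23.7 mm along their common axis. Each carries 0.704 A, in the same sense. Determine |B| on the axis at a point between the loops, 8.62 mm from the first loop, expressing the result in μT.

B ≈ 23.4 μT

Each loop contributes B = μ₀IR²/[2(R²+z²)^(3/2)] on the axis, with z measured from that loop.
Loop 1 (z = 0.00862 m): B₁ = 1.29×10⁻⁵ T. Loop 2 (z = 0.01508 m): B₂ = 1.04×10⁻⁵ T.
The fields add: B = B₁ + B₂ = 2.34×10⁻⁵ T.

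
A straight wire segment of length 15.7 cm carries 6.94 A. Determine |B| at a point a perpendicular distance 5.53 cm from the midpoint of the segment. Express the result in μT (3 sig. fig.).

B ≈ 20.5 μT

For a finite straight segment, B = (μ₀I/4πd)(sinθ₁ + sinθ₂), where θ₁, θ₂ are the angles from the perpendicular to each end.
The perpendicular from the point meets the wire at its midpoint, so each end is L/2 = 0.0785 m away along the wire.
sinθ₁ = 0.0785/√(0.0785²+0.0553²) = 0.8175; sinθ₂ = 0.0785/√(0.0785²+0.0553²) = 0.8175.
B = (4π×10⁻⁷ × 6.94) / (4π × 0.0553) × (0.8175 + 0.8175) = 2.05×10⁻⁵ T.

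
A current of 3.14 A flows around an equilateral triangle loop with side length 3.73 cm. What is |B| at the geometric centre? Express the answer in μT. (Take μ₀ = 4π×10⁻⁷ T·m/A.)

Each side is a finite straight segment at perpendicular distance d = a/(2 tan(π/3)) = 0.01077 m from the centre, with end-angles ±π/3.
One side contributes B₁ = (μ₀I/4πd)·2 sin(π/3) = 5.05×10⁻⁵ T.
All 3 sides add in the same direction: B = 3 × 5.05×10⁻⁵ = 1.52×10⁻⁴ T.

B ≈ 152 μT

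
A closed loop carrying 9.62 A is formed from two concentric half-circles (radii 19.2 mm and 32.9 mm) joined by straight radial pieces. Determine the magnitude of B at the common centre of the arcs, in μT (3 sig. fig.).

The radial connectors point toward the centre, so dl × r̂ = 0 and they contribute nothing.
Each semicircle gives μ₀I/(4R): inner arc 1.57×10⁻⁴ T, outer arc 9.19×10⁻⁵ T.
The two arcs carry current in opposite angular senses, so their fields oppose: B = |1.57×10⁻⁴ − 9.19×10⁻⁵| = 6.55×10⁻⁵ T.

B ≈ 65.5 μT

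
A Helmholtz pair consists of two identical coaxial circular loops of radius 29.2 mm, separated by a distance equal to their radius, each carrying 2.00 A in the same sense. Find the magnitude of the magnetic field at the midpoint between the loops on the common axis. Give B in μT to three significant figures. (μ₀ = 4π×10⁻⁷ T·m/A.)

B ≈ 61.6 μT

Each loop contributes B = μ₀IR²/[2(R²+z²)^(3/2)] on the axis, with z measured from that loop.
Loop 1 (z = 0.0146 m): B₁ = 3.08×10⁻⁵ T. Loop 2 (z = 0.0146 m): B₂ = 3.08×10⁻⁵ T.
The fields add: B = B₁ + B₂ = 6.16×10⁻⁵ T.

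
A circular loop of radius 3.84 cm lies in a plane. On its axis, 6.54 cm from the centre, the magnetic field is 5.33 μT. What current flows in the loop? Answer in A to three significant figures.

I ≈ 2.51 A

On the axis of a loop, B = μ₀IR²/[2(R²+z²)^(3/2)], so I = 2B(R²+z²)^(3/2)/(μ₀R²).
R² + z² = 0.001475 + 0.004277 = 0.005752 m²; raised to 3/2 gives 4.36×10⁻⁴ m³.
I = 2 × 5.33×10⁻⁶ × 4.36×10⁻⁴ / (1.26×10⁻⁶ × 0.001475) = 2.51 A.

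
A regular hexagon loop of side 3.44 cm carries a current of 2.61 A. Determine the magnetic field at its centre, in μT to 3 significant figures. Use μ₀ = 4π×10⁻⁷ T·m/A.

B ≈ 52.6 μT

Each side is a finite straight segment at perpendicular distance d = a/(2 tan(π/6)) = 0.02979 m from the centre, with end-angles ±π/6.
One side contributes B₁ = (μ₀I/4πd)·2 sin(π/6) = 8.76×10⁻⁶ T.
All 6 sides add in the same direction: B = 6 × 8.76×10⁻⁶ = 5.26×10⁻⁵ T.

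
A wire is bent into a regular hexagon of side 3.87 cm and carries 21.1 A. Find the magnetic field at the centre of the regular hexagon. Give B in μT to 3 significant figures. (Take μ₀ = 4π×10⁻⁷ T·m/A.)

B ≈ 378 μT

Each side is a finite straight segment at perpendicular distance d = a/(2 tan(π/6)) = 0.03352 m from the centre, with end-angles ±π/6.
One side contributes B₁ = (μ₀I/4πd)·2 sin(π/6) = 6.30×10⁻⁵ T.
All 6 sides add in the same direction: B = 6 × 6.30×10⁻⁵ = 3.78×10⁻⁴ T.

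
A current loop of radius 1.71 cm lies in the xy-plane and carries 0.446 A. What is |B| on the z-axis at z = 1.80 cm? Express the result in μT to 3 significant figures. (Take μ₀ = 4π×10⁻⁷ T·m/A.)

On the axis of a circular loop, B = μ₀IR² / [2(R²+z²)^(3/2)].
R² + z² = (0.0171)² + (0.018)² = 0.0006164 m², and (R²+z²)^(3/2) = 1.53×10⁻⁵ m³.
B = (4π×10⁻⁷ × 0.446 × 0.0002924) / (2 × 1.53×10⁻⁵) = 5.35×10⁻⁶ T.

B ≈ 5.35 μT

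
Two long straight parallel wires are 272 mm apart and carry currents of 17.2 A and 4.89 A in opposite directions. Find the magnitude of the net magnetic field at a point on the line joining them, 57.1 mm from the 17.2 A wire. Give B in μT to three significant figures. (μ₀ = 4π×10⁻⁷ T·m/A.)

Each long wire gives B = μ₀I/(2πd). Distances are d₁ = 0.0571 m and d₂ = 0.2149 m.
B₁ = 6.02×10⁻⁵ T, B₂ = 4.55×10⁻⁶ T.
Between antiparallel currents both contributions point the same way, so they add. B = B₁ + B₂ = 6.02×10⁻⁵ + 4.55×10⁻⁶ = 6.48×10⁻⁵ T.

B ≈ 64.8 μT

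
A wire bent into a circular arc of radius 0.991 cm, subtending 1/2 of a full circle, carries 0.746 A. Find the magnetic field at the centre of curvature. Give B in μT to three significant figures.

B ≈ 23.6 μT

The Biot–Savart field of a circular arc at its centre is B = μ₀Iφ/(4πR), with φ = 3.142 rad.
B = (4π×10⁻⁷ × 0.746 × 3.142) / (4π × 0.00991) = 2.36×10⁻⁵ T.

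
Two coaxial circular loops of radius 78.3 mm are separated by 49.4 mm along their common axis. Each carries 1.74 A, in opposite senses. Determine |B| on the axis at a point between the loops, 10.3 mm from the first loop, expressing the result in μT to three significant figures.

Each loop contributes B = μ₀IR²/[2(R²+z²)^(3/2)] on the axis, with z measured from that loop.
Loop 1 (z = 0.0103 m): B₁ = 1.36×10⁻⁵ T. Loop 2 (z = 0.0391 m): B₂ = 1.00×10⁻⁵ T.
The fields oppose: B = |B₁ − B₂| = 3.61×10⁻⁶ T.

B ≈ 3.61 μT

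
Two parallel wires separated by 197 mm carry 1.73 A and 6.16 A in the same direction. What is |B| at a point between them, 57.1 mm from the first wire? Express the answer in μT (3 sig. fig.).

B ≈ 2.75 μT

Each long wire gives B = μ₀I/(2πd). Distances are d₁ = 0.0571 m and d₂ = 0.1399 m.
B₁ = 6.06×10⁻⁶ T, B₂ = 8.81×10⁻⁶ T.
Between parallel currents the two contributions point in opposite directions, so they subtract. B = |B₁ − B₂| = |6.06×10⁻⁶ − 8.81×10⁻⁶| = 2.75×10⁻⁶ T.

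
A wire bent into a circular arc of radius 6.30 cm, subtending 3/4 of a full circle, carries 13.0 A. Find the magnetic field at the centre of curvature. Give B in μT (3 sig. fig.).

The Biot–Savart field of a circular arc at its centre is B = μ₀Iφ/(4πR), with φ = 4.712 rad.
B = (4π×10⁻⁷ × 13.0 × 4.712) / (4π × 0.063) = 9.72×10⁻⁵ T.

B ≈ 97.2 μT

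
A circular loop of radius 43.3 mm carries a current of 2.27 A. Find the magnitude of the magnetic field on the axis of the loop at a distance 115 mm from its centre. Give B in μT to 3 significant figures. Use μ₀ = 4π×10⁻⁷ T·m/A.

On the axis of a circular loop, B = μ₀IR² / [2(R²+z²)^(3/2)].
R² + z² = (0.0433)² + (0.115)² = 0.0151 m², and (R²+z²)^(3/2) = 1.86×10⁻³ m³.
B = (4π×10⁻⁷ × 2.27 × 0.001875) / (2 × 1.86×10⁻³) = 1.44×10⁻⁶ T.

B ≈ 1.44 μT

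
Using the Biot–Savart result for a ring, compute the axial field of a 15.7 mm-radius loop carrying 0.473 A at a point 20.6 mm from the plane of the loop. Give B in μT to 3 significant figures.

On the axis of a circular loop, B = μ₀IR² / [2(R²+z²)^(3/2)].
R² + z² = (0.0157)² + (0.0206)² = 0.0006708 m², and (R²+z²)^(3/2) = 1.74×10⁻⁵ m³.
B = (4π×10⁻⁷ × 0.473 × 0.0002465) / (2 × 1.74×10⁻⁵) = 4.22×10⁻⁶ T.

B ≈ 4.22 μT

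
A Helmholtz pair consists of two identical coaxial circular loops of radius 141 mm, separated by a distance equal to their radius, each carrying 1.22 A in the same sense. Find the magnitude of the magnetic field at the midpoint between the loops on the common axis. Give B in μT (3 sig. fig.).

B ≈ 7.78 μT

Each loop contributes B = μ₀IR²/[2(R²+z²)^(3/2)] on the axis, with z measured from that loop.
Loop 1 (z = 0.0705 m): B₁ = 3.89×10⁻⁶ T. Loop 2 (z = 0.0705 m): B₂ = 3.89×10⁻⁶ T.
The fields add: B = B₁ + B₂ = 7.78×10⁻⁶ T.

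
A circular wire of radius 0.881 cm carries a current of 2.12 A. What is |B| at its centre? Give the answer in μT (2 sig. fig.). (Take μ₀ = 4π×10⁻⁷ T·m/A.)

B ≈ 150 μT

At the centre of a circular loop the Biot–Savart law gives B = μ₀I/(2R).
B = (4π×10⁻⁷ × 2.12) / (2 × 0.00881) = 1.51×10⁻⁴ T.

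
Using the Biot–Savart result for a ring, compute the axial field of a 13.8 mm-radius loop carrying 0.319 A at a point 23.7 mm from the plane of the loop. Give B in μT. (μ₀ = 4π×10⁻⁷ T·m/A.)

On the axis of a circular loop, B = μ₀IR² / [2(R²+z²)^(3/2)].
R² + z² = (0.0138)² + (0.0237)² = 0.0007521 m², and (R²+z²)^(3/2) = 2.06×10⁻⁵ m³.
B = (4π×10⁻⁷ × 0.319 × 0.0001904) / (2 × 2.06×10⁻⁵) = 1.85×10⁻⁶ T.

B ≈ 1.85 μT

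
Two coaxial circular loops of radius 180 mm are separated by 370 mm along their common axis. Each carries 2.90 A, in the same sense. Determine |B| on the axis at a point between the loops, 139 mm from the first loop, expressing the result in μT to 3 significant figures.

B ≈ 7.37 μT

Each loop contributes B = μ₀IR²/[2(R²+z²)^(3/2)] on the axis, with z measured from that loop.
Loop 1 (z = 0.139 m): B₁ = 5.02×10⁻⁶ T. Loop 2 (z = 0.231 m): B₂ = 2.35×10⁻⁶ T.
The fields add: B = B₁ + B₂ = 7.37×10⁻⁶ T.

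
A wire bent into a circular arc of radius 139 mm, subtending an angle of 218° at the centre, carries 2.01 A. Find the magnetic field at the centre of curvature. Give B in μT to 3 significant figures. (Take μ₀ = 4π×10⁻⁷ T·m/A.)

B ≈ 5.50 μT

The Biot–Savart field of a circular arc at its centre is B = μ₀Iφ/(4πR), with φ = 3.805 rad.
B = (4π×10⁻⁷ × 2.01 × 3.805) / (4π × 0.139) = 5.50×10⁻⁶ T.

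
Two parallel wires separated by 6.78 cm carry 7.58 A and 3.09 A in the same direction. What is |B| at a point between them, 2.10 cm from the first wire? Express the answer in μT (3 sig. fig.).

Each long wire gives B = μ₀I/(2πd). Distances are d₁ = 0.021 m and d₂ = 0.0468 m.
B₁ = 7.22×10⁻⁵ T, B₂ = 1.32×10⁻⁵ T.
Between parallel currents the two contributions point in opposite directions, so they subtract. B = |B₁ − B₂| = |7.22×10⁻⁵ − 1.32×10⁻⁵| = 5.90×10⁻⁵ T.

B ≈ 59.0 μT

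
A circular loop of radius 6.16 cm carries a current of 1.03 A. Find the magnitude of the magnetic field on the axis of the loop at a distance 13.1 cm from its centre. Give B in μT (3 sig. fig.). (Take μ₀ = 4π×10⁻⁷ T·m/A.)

On the axis of a circular loop, B = μ₀IR² / [2(R²+z²)^(3/2)].
R² + z² = (0.0616)² + (0.131)² = 0.02096 m², and (R²+z²)^(3/2) = 3.03×10⁻³ m³.
B = (4π×10⁻⁷ × 1.03 × 0.003795) / (2 × 3.03×10⁻³) = 8.10×10⁻⁷ T.

B ≈ 0.810 μT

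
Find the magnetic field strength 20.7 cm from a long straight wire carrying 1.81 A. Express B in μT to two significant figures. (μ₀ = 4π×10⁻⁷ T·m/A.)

For an infinitely long straight wire, B = μ₀I/(2πd).
B = (4π×10⁻⁷ × 1.81) / (2π × 0.207) = 1.75×10⁻⁶ T.

B ≈ 1.7 μT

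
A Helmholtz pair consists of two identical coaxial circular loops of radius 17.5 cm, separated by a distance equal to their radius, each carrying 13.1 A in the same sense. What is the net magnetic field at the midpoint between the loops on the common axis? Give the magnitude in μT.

B ≈ 67.3 μT

Each loop contributes B = μ₀IR²/[2(R²+z²)^(3/2)] on the axis, with z measured from that loop.
Loop 1 (z = 0.0875 m): B₁ = 3.37×10⁻⁵ T. Loop 2 (z = 0.0875 m): B₂ = 3.37×10⁻⁵ T.
The fields add: B = B₁ + B₂ = 6.73×10⁻⁵ T.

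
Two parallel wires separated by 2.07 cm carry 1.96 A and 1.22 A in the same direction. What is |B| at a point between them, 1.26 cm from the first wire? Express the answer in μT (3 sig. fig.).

B ≈ 0.988 μT

Each long wire gives B = μ₀I/(2πd). Distances are d₁ = 0.0126 m and d₂ = 0.0081 m.
B₁ = 3.11×10⁻⁵ T, B₂ = 3.01×10⁻⁵ T.
Between parallel currents the two contributions point in opposite directions, so they subtract. B = |B₁ − B₂| = |3.11×10⁻⁵ − 3.01×10⁻⁵| = 9.88×10⁻⁷ T.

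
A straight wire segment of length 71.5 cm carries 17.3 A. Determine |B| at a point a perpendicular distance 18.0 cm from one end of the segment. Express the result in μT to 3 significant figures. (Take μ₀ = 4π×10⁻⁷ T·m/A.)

For a finite straight segment, B = (μ₀I/4πd)(sinθ₁ + sinθ₂), where θ₁, θ₂ are the angles from the perpendicular to each end.
The perpendicular foot is at one end, so the two end-offsets along the wire are 0 and L = 0.715 m.
sinθ₁ = 0/√(0²+0.18²) = 0.0000; sinθ₂ = 0.715/√(0.715²+0.18²) = 0.9697.
B = (4π×10⁻⁷ × 17.3) / (4π × 0.18) × (0.0000 + 0.9697) = 9.32×10⁻⁶ T.

B ≈ 9.32 μT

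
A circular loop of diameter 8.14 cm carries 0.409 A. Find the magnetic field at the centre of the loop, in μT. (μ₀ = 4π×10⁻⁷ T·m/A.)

B ≈ 6.31 μT

At the centre of a circular loop the Biot–Savart law gives B = μ₀I/(2R) (so R = 0.0407 m).
B = (4π×10⁻⁷ × 0.409) / (2 × 0.0407) = 6.31×10⁻⁶ T.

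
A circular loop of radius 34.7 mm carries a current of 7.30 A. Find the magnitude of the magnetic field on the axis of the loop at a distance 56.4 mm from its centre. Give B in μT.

B ≈ 19.0 μT

On the axis of a circular loop, B = μ₀IR² / [2(R²+z²)^(3/2)].
R² + z² = (0.0347)² + (0.0564)² = 0.004385 m², and (R²+z²)^(3/2) = 2.90×10⁻⁴ m³.
B = (4π×10⁻⁷ × 7.30 × 0.001204) / (2 × 2.90×10⁻⁴) = 1.90×10⁻⁵ T.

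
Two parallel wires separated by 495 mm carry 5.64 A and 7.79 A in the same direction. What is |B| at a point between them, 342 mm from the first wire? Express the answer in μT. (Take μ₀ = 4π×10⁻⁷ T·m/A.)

Each long wire gives B = μ₀I/(2πd). Distances are d₁ = 0.342 m and d₂ = 0.153 m.
B₁ = 3.30×10⁻⁶ T, B₂ = 1.02×10⁻⁵ T.
Between parallel currents the two contributions point in opposite directions, so they subtract. B = |B₁ − B₂| = |3.30×10⁻⁶ − 1.02×10⁻⁵| = 6.88×10⁻⁶ T.

B ≈ 6.88 μT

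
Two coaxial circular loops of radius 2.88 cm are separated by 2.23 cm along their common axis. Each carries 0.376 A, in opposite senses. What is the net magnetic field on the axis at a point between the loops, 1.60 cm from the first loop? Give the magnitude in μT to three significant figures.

Each loop contributes B = μ₀IR²/[2(R²+z²)^(3/2)] on the axis, with z measured from that loop.
Loop 1 (z = 0.016 m): B₁ = 5.48×10⁻⁶ T. Loop 2 (z = 0.0063 m): B₂ = 7.65×10⁻⁶ T.
The fields oppose: B = |B₁ − B₂| = 2.17×10⁻⁶ T.

B ≈ 2.17 μT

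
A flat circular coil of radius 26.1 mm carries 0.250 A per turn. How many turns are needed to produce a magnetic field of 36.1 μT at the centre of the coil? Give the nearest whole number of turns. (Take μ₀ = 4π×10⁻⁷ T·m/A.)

N = 6

For an N-turn coil, B = Nμ₀I/(2R). A single turn gives B₁ = 6.02×10⁻⁶ T with R = 0.0261 m.
N = B/B₁ = 3.61×10⁻⁵ / 6.02×10⁻⁶ = 6.00.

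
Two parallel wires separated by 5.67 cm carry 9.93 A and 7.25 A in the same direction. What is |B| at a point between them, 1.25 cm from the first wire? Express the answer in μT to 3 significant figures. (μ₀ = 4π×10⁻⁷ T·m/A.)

Each long wire gives B = μ₀I/(2πd). Distances are d₁ = 0.0125 m and d₂ = 0.0442 m.
B₁ = 1.59×10⁻⁴ T, B₂ = 3.28×10⁻⁵ T.
Between parallel currents the two contributions point in opposite directions, so they subtract. B = |B₁ − B₂| = |1.59×10⁻⁴ − 3.28×10⁻⁵| = 1.26×10⁻⁴ T.

B ≈ 126 μT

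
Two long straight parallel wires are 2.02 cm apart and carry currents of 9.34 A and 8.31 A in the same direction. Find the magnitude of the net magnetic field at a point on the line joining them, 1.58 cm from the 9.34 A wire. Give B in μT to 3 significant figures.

Each long wire gives B = μ₀I/(2πd). Distances are d₁ = 0.0158 m and d₂ = 0.0044 m.
B₁ = 1.18×10⁻⁴ T, B₂ = 3.78×10⁻⁴ T.
Between parallel currents the two contributions point in opposite directions, so they subtract. B = |B₁ − B₂| = |1.18×10⁻⁴ − 3.78×10⁻⁴| = 2.59×10⁻⁴ T.

B ≈ 259 μT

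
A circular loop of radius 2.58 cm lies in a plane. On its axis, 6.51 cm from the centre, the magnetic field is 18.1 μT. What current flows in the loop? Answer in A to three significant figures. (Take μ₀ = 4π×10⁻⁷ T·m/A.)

On the axis of a loop, B = μ₀IR²/[2(R²+z²)^(3/2)], so I = 2B(R²+z²)^(3/2)/(μ₀R²).
R² + z² = 0.0006656 + 0.004238 = 0.004904 m²; raised to 3/2 gives 3.43×10⁻⁴ m³.
I = 2 × 1.81×10⁻⁵ × 3.43×10⁻⁴ / (1.26×10⁻⁶ × 0.0006656) = 14.9 A.

I ≈ 14.9 A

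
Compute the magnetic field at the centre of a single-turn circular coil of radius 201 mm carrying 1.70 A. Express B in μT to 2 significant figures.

At the centre of a circular loop the Biot–Savart law gives B = μ₀I/(2R).
B = (4π×10⁻⁷ × 1.70) / (2 × 0.201) = 5.31×10⁻⁶ T.

B ≈ 5.3 μT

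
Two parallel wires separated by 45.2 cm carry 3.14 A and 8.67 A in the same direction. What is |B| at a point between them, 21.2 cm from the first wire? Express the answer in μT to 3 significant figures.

B ≈ 4.26 μT

Each long wire gives B = μ₀I/(2πd). Distances are d₁ = 0.212 m and d₂ = 0.24 m.
B₁ = 2.96×10⁻⁶ T, B₂ = 7.22×10⁻⁶ T.
Between parallel currents the two contributions point in opposite directions, so they subtract. B = |B₁ − B₂| = |2.96×10⁻⁶ − 7.22×10⁻⁶| = 4.26×10⁻⁶ T.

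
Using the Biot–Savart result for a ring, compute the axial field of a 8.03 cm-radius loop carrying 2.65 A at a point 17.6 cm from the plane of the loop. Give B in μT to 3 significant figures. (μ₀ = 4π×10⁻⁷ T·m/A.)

B ≈ 1.48 μT

On the axis of a circular loop, B = μ₀IR² / [2(R²+z²)^(3/2)].
R² + z² = (0.0803)² + (0.176)² = 0.03742 m², and (R²+z²)^(3/2) = 7.24×10⁻³ m³.
B = (4π×10⁻⁷ × 2.65 × 0.006448) / (2 × 7.24×10⁻³) = 1.48×10⁻⁶ T.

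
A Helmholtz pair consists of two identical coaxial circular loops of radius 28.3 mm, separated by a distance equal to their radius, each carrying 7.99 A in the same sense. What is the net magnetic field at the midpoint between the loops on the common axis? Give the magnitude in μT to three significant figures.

B ≈ 254 μT

Each loop contributes B = μ₀IR²/[2(R²+z²)^(3/2)] on the axis, with z measured from that loop.
Loop 1 (z = 0.01415 m): B₁ = 1.27×10⁻⁴ T. Loop 2 (z = 0.01415 m): B₂ = 1.27×10⁻⁴ T.
The fields add: B = B₁ + B₂ = 2.54×10⁻⁴ T.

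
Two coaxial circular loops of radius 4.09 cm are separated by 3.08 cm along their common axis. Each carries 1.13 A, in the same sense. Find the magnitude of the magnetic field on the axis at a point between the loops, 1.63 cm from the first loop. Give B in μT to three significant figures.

Each loop contributes B = μ₀IR²/[2(R²+z²)^(3/2)] on the axis, with z measured from that loop.
Loop 1 (z = 0.0163 m): B₁ = 1.39×10⁻⁵ T. Loop 2 (z = 0.0145 m): B₂ = 1.45×10⁻⁵ T.
The fields add: B = B₁ + B₂ = 2.85×10⁻⁵ T.

B ≈ 28.5 μT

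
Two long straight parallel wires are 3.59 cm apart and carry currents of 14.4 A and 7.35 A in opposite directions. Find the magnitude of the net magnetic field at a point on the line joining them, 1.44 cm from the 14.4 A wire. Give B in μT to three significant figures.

Each long wire gives B = μ₀I/(2πd). Distances are d₁ = 0.0144 m and d₂ = 0.0215 m.
B₁ = 2.00×10⁻⁴ T, B₂ = 6.84×10⁻⁵ T.
Between antiparallel currents both contributions point the same way, so they add. B = B₁ + B₂ = 2.00×10⁻⁴ + 6.84×10⁻⁵ = 2.68×10⁻⁴ T.

B ≈ 268 μT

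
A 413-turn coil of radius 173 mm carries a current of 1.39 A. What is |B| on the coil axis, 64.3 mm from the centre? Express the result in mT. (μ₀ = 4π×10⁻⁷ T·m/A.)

For an N-turn flat coil, B = Nμ₀IR²/[2(R²+z²)^(3/2)] with R = 0.173 m, z = 0.0643 m.
B = 413 × 4.16×10⁻⁶ T = 1.72×10⁻³ T.

B ≈ 1.72 mT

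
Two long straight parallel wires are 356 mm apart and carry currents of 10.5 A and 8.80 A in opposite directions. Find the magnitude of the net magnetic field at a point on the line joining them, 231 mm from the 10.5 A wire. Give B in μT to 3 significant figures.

Each long wire gives B = μ₀I/(2πd). Distances are d₁ = 0.231 m and d₂ = 0.125 m.
B₁ = 9.09×10⁻⁶ T, B₂ = 1.41×10⁻⁵ T.
Between antiparallel currents both contributions point the same way, so they add. B = B₁ + B₂ = 9.09×10⁻⁶ + 1.41×10⁻⁵ = 2.32×10⁻⁵ T.

B ≈ 23.2 μT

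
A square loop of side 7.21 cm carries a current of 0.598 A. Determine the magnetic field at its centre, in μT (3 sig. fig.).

B ≈ 9.38 μT

Each side is a finite straight segment at perpendicular distance d = a/(2 tan(π/4)) = 0.03605 m from the centre, with end-angles ±π/4.
One side contributes B₁ = (μ₀I/4πd)·2 sin(π/4) = 2.35×10⁻⁶ T.
All 4 sides add in the same direction: B = 4 × 2.35×10⁻⁶ = 9.38×10⁻⁶ T.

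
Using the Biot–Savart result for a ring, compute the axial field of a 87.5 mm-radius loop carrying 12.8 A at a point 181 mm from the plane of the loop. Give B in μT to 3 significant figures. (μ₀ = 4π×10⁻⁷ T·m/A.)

On the axis of a circular loop, B = μ₀IR² / [2(R²+z²)^(3/2)].
R² + z² = (0.0875)² + (0.181)² = 0.04042 m², and (R²+z²)^(3/2) = 8.13×10⁻³ m³.
B = (4π×10⁻⁷ × 12.8 × 0.007656) / (2 × 8.13×10⁻³) = 7.58×10⁻⁶ T.

B ≈ 7.58 μT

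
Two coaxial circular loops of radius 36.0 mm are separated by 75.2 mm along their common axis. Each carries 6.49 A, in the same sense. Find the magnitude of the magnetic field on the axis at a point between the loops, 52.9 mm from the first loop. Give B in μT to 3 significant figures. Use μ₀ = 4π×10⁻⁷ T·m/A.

Each loop contributes B = μ₀IR²/[2(R²+z²)^(3/2)] on the axis, with z measured from that loop.
Loop 1 (z = 0.0529 m): B₁ = 2.02×10⁻⁵ T. Loop 2 (z = 0.0223 m): B₂ = 6.96×10⁻⁵ T.
The fields add: B = B₁ + B₂ = 8.98×10⁻⁵ T.

B ≈ 89.8 μT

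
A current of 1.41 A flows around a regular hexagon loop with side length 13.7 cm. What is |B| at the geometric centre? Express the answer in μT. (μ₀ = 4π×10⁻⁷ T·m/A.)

Each side is a finite straight segment at perpendicular distance d = a/(2 tan(π/6)) = 0.1186 m from the centre, with end-angles ±π/6.
One side contributes B₁ = (μ₀I/4πd)·2 sin(π/6) = 1.19×10⁻⁶ T.
All 6 sides add in the same direction: B = 6 × 1.19×10⁻⁶ = 7.13×10⁻⁶ T.

B ≈ 7.13 μT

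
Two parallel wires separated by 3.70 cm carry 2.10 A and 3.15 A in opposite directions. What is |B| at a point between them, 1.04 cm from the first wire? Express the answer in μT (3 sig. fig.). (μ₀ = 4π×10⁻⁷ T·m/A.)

Each long wire gives B = μ₀I/(2πd). Distances are d₁ = 0.0104 m and d₂ = 0.0266 m.
B₁ = 4.04×10⁻⁵ T, B₂ = 2.37×10⁻⁵ T.
Between antiparallel currents both contributions point the same way, so they add. B = B₁ + B₂ = 4.04×10⁻⁵ + 2.37×10⁻⁵ = 6.41×10⁻⁵ T.

B ≈ 64.1 μT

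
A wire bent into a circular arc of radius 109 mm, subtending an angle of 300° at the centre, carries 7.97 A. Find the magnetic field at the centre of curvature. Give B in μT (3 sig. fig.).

B ≈ 38.3 μT

The Biot–Savart field of a circular arc at its centre is B = μ₀Iφ/(4πR), with φ = 5.236 rad.
B = (4π×10⁻⁷ × 7.97 × 5.236) / (4π × 0.109) = 3.83×10⁻⁵ T.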